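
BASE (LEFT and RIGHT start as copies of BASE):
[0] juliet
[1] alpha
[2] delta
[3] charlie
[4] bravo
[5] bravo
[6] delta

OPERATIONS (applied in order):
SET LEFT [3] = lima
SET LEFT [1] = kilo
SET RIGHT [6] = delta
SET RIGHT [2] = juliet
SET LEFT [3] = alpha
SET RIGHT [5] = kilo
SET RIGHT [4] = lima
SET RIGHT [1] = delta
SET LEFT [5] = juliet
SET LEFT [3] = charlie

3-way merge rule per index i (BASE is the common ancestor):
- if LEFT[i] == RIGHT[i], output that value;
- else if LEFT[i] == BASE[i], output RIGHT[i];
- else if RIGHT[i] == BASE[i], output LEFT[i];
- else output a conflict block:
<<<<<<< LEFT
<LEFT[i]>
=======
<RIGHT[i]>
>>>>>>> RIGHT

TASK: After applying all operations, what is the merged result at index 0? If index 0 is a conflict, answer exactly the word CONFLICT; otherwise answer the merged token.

Final LEFT:  [juliet, kilo, delta, charlie, bravo, juliet, delta]
Final RIGHT: [juliet, delta, juliet, charlie, lima, kilo, delta]
i=0: L=juliet R=juliet -> agree -> juliet
i=1: BASE=alpha L=kilo R=delta all differ -> CONFLICT
i=2: L=delta=BASE, R=juliet -> take RIGHT -> juliet
i=3: L=charlie R=charlie -> agree -> charlie
i=4: L=bravo=BASE, R=lima -> take RIGHT -> lima
i=5: BASE=bravo L=juliet R=kilo all differ -> CONFLICT
i=6: L=delta R=delta -> agree -> delta
Index 0 -> juliet

Answer: juliet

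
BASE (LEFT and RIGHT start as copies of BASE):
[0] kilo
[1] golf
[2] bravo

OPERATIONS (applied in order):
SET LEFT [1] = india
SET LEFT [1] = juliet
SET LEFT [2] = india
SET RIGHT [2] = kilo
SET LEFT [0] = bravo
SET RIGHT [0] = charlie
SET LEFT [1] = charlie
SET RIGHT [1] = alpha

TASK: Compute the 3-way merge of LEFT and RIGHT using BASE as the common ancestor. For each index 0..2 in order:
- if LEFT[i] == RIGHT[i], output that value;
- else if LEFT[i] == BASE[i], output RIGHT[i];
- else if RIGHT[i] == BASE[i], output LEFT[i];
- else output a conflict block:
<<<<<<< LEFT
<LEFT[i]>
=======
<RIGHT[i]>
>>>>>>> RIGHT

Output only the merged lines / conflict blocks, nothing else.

Answer: <<<<<<< LEFT
bravo
=======
charlie
>>>>>>> RIGHT
<<<<<<< LEFT
charlie
=======
alpha
>>>>>>> RIGHT
<<<<<<< LEFT
india
=======
kilo
>>>>>>> RIGHT

Derivation:
Final LEFT:  [bravo, charlie, india]
Final RIGHT: [charlie, alpha, kilo]
i=0: BASE=kilo L=bravo R=charlie all differ -> CONFLICT
i=1: BASE=golf L=charlie R=alpha all differ -> CONFLICT
i=2: BASE=bravo L=india R=kilo all differ -> CONFLICT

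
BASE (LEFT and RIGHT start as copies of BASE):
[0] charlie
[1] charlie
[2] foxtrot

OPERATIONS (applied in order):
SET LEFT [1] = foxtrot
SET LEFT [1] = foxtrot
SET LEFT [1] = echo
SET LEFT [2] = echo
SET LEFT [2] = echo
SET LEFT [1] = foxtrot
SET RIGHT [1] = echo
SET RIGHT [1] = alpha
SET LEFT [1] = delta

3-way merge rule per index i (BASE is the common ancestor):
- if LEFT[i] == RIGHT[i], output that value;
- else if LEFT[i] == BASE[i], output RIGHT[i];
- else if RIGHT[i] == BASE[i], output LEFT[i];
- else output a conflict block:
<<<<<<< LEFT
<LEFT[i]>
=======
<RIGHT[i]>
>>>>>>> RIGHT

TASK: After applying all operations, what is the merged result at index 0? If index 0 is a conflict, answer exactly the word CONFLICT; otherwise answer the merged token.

Answer: charlie

Derivation:
Final LEFT:  [charlie, delta, echo]
Final RIGHT: [charlie, alpha, foxtrot]
i=0: L=charlie R=charlie -> agree -> charlie
i=1: BASE=charlie L=delta R=alpha all differ -> CONFLICT
i=2: L=echo, R=foxtrot=BASE -> take LEFT -> echo
Index 0 -> charlie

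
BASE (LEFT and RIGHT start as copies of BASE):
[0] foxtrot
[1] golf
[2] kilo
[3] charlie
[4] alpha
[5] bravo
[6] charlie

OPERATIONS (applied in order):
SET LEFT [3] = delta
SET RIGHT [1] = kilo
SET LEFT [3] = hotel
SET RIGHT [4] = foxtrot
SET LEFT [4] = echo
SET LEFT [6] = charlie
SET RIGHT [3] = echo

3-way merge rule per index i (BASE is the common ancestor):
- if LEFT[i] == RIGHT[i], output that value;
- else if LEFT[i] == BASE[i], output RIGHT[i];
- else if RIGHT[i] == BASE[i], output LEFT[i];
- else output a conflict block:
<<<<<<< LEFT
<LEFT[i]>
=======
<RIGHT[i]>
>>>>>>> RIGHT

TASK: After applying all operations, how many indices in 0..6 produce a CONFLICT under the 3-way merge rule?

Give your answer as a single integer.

Answer: 2

Derivation:
Final LEFT:  [foxtrot, golf, kilo, hotel, echo, bravo, charlie]
Final RIGHT: [foxtrot, kilo, kilo, echo, foxtrot, bravo, charlie]
i=0: L=foxtrot R=foxtrot -> agree -> foxtrot
i=1: L=golf=BASE, R=kilo -> take RIGHT -> kilo
i=2: L=kilo R=kilo -> agree -> kilo
i=3: BASE=charlie L=hotel R=echo all differ -> CONFLICT
i=4: BASE=alpha L=echo R=foxtrot all differ -> CONFLICT
i=5: L=bravo R=bravo -> agree -> bravo
i=6: L=charlie R=charlie -> agree -> charlie
Conflict count: 2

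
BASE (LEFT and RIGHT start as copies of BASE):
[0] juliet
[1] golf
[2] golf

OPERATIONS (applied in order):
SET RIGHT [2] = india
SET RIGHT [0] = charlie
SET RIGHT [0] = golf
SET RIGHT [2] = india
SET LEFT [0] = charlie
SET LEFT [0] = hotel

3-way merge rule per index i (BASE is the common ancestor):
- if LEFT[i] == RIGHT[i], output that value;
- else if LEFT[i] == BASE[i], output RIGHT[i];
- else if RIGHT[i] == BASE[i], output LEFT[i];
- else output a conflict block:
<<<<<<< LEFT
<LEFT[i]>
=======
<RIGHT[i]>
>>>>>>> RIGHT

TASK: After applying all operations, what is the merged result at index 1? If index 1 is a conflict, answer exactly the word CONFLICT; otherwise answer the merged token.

Final LEFT:  [hotel, golf, golf]
Final RIGHT: [golf, golf, india]
i=0: BASE=juliet L=hotel R=golf all differ -> CONFLICT
i=1: L=golf R=golf -> agree -> golf
i=2: L=golf=BASE, R=india -> take RIGHT -> india
Index 1 -> golf

Answer: golf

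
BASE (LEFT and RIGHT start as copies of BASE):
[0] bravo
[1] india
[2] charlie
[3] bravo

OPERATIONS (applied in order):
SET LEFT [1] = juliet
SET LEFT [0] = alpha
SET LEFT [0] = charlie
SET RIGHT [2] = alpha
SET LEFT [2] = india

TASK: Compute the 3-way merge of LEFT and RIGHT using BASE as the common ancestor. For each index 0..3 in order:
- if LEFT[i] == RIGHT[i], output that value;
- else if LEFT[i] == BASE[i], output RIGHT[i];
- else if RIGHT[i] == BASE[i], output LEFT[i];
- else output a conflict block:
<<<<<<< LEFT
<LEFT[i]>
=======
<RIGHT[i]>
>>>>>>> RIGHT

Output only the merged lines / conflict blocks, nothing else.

Answer: charlie
juliet
<<<<<<< LEFT
india
=======
alpha
>>>>>>> RIGHT
bravo

Derivation:
Final LEFT:  [charlie, juliet, india, bravo]
Final RIGHT: [bravo, india, alpha, bravo]
i=0: L=charlie, R=bravo=BASE -> take LEFT -> charlie
i=1: L=juliet, R=india=BASE -> take LEFT -> juliet
i=2: BASE=charlie L=india R=alpha all differ -> CONFLICT
i=3: L=bravo R=bravo -> agree -> bravo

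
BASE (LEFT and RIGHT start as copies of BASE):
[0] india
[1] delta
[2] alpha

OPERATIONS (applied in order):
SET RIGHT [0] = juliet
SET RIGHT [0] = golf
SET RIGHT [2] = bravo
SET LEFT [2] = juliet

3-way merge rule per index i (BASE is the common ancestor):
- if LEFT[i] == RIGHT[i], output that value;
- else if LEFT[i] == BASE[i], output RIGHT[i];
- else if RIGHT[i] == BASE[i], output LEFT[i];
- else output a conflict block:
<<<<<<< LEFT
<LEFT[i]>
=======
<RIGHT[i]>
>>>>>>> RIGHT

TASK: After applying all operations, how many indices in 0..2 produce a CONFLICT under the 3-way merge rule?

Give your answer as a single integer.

Answer: 1

Derivation:
Final LEFT:  [india, delta, juliet]
Final RIGHT: [golf, delta, bravo]
i=0: L=india=BASE, R=golf -> take RIGHT -> golf
i=1: L=delta R=delta -> agree -> delta
i=2: BASE=alpha L=juliet R=bravo all differ -> CONFLICT
Conflict count: 1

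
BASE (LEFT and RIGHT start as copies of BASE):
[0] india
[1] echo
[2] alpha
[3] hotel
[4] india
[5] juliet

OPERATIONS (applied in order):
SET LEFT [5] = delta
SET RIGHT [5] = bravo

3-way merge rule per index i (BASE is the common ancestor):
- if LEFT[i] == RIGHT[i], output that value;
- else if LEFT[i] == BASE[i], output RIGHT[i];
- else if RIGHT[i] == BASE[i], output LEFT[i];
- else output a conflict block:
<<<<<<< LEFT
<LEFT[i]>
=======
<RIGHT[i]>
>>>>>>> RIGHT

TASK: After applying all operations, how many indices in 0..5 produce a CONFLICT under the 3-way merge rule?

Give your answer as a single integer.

Answer: 1

Derivation:
Final LEFT:  [india, echo, alpha, hotel, india, delta]
Final RIGHT: [india, echo, alpha, hotel, india, bravo]
i=0: L=india R=india -> agree -> india
i=1: L=echo R=echo -> agree -> echo
i=2: L=alpha R=alpha -> agree -> alpha
i=3: L=hotel R=hotel -> agree -> hotel
i=4: L=india R=india -> agree -> india
i=5: BASE=juliet L=delta R=bravo all differ -> CONFLICT
Conflict count: 1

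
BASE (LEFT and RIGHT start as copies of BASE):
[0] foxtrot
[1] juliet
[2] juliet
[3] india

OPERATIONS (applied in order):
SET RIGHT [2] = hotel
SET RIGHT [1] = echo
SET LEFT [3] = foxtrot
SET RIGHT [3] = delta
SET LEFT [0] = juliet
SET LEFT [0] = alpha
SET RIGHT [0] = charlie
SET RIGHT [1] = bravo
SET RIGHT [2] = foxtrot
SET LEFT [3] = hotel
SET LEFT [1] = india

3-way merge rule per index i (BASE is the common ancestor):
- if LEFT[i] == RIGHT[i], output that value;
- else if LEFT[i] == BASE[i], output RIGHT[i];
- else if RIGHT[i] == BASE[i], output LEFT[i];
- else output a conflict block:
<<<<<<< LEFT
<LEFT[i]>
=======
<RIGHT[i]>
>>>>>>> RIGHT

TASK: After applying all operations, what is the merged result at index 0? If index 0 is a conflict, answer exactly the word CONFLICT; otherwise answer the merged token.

Answer: CONFLICT

Derivation:
Final LEFT:  [alpha, india, juliet, hotel]
Final RIGHT: [charlie, bravo, foxtrot, delta]
i=0: BASE=foxtrot L=alpha R=charlie all differ -> CONFLICT
i=1: BASE=juliet L=india R=bravo all differ -> CONFLICT
i=2: L=juliet=BASE, R=foxtrot -> take RIGHT -> foxtrot
i=3: BASE=india L=hotel R=delta all differ -> CONFLICT
Index 0 -> CONFLICT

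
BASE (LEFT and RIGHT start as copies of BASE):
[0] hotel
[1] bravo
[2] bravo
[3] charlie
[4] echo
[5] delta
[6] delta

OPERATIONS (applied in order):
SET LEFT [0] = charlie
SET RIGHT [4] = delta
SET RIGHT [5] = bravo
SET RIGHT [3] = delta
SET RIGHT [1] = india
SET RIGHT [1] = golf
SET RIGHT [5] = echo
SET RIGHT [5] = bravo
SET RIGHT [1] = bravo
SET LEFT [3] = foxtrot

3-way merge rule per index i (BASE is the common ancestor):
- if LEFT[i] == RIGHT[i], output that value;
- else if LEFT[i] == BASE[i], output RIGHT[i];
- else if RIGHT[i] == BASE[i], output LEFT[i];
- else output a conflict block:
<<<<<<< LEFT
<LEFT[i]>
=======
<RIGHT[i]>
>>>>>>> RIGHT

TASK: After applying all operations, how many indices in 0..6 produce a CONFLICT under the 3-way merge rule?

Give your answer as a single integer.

Final LEFT:  [charlie, bravo, bravo, foxtrot, echo, delta, delta]
Final RIGHT: [hotel, bravo, bravo, delta, delta, bravo, delta]
i=0: L=charlie, R=hotel=BASE -> take LEFT -> charlie
i=1: L=bravo R=bravo -> agree -> bravo
i=2: L=bravo R=bravo -> agree -> bravo
i=3: BASE=charlie L=foxtrot R=delta all differ -> CONFLICT
i=4: L=echo=BASE, R=delta -> take RIGHT -> delta
i=5: L=delta=BASE, R=bravo -> take RIGHT -> bravo
i=6: L=delta R=delta -> agree -> delta
Conflict count: 1

Answer: 1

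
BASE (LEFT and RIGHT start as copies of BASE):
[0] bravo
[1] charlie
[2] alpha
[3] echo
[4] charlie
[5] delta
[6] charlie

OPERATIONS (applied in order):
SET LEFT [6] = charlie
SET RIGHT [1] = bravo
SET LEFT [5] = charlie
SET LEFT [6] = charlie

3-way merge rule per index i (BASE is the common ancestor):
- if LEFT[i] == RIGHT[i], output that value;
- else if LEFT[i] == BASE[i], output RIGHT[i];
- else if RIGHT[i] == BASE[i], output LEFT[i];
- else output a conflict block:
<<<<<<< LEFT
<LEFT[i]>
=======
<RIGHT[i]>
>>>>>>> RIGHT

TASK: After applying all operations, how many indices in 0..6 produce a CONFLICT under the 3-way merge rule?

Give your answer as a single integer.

Final LEFT:  [bravo, charlie, alpha, echo, charlie, charlie, charlie]
Final RIGHT: [bravo, bravo, alpha, echo, charlie, delta, charlie]
i=0: L=bravo R=bravo -> agree -> bravo
i=1: L=charlie=BASE, R=bravo -> take RIGHT -> bravo
i=2: L=alpha R=alpha -> agree -> alpha
i=3: L=echo R=echo -> agree -> echo
i=4: L=charlie R=charlie -> agree -> charlie
i=5: L=charlie, R=delta=BASE -> take LEFT -> charlie
i=6: L=charlie R=charlie -> agree -> charlie
Conflict count: 0

Answer: 0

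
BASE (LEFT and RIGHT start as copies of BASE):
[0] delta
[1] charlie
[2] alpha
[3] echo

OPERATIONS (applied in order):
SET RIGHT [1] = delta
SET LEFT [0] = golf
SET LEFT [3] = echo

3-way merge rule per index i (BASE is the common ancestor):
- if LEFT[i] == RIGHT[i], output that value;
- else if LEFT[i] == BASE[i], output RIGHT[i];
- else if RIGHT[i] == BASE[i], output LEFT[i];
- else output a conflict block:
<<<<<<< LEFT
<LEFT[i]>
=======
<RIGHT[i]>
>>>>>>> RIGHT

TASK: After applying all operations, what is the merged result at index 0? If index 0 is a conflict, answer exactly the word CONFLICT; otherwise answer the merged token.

Answer: golf

Derivation:
Final LEFT:  [golf, charlie, alpha, echo]
Final RIGHT: [delta, delta, alpha, echo]
i=0: L=golf, R=delta=BASE -> take LEFT -> golf
i=1: L=charlie=BASE, R=delta -> take RIGHT -> delta
i=2: L=alpha R=alpha -> agree -> alpha
i=3: L=echo R=echo -> agree -> echo
Index 0 -> golf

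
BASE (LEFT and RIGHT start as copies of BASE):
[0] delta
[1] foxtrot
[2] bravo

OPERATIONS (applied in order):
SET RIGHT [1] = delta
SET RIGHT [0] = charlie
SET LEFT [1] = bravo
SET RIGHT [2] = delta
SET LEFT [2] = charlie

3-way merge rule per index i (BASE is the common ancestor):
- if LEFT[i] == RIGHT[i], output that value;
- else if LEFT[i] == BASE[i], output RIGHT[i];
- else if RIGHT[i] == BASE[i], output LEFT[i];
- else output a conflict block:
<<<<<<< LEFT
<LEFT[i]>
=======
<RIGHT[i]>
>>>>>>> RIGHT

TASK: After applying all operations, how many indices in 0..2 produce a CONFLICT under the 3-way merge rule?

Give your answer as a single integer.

Final LEFT:  [delta, bravo, charlie]
Final RIGHT: [charlie, delta, delta]
i=0: L=delta=BASE, R=charlie -> take RIGHT -> charlie
i=1: BASE=foxtrot L=bravo R=delta all differ -> CONFLICT
i=2: BASE=bravo L=charlie R=delta all differ -> CONFLICT
Conflict count: 2

Answer: 2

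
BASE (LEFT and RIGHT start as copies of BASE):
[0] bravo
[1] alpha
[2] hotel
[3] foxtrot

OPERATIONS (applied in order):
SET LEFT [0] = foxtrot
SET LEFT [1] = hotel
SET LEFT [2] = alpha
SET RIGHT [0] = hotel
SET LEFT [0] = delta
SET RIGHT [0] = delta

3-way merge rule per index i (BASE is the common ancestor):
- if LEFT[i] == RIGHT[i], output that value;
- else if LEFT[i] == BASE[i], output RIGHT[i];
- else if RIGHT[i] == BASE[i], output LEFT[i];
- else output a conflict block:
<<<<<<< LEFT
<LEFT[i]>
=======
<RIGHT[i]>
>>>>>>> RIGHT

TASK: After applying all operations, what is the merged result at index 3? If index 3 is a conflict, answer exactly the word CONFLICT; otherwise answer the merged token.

Final LEFT:  [delta, hotel, alpha, foxtrot]
Final RIGHT: [delta, alpha, hotel, foxtrot]
i=0: L=delta R=delta -> agree -> delta
i=1: L=hotel, R=alpha=BASE -> take LEFT -> hotel
i=2: L=alpha, R=hotel=BASE -> take LEFT -> alpha
i=3: L=foxtrot R=foxtrot -> agree -> foxtrot
Index 3 -> foxtrot

Answer: foxtrot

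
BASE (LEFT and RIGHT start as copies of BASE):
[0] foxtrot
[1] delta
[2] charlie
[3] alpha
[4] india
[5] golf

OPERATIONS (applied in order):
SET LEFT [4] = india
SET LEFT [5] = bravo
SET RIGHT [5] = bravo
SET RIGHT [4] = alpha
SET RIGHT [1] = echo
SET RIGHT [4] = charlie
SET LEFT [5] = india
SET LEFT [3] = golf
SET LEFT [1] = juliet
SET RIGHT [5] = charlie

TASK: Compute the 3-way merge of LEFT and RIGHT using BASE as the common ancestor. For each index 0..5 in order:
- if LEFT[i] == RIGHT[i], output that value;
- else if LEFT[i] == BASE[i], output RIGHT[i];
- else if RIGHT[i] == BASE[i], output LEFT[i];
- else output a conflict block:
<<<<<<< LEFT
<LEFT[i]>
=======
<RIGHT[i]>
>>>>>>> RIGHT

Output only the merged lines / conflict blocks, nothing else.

Final LEFT:  [foxtrot, juliet, charlie, golf, india, india]
Final RIGHT: [foxtrot, echo, charlie, alpha, charlie, charlie]
i=0: L=foxtrot R=foxtrot -> agree -> foxtrot
i=1: BASE=delta L=juliet R=echo all differ -> CONFLICT
i=2: L=charlie R=charlie -> agree -> charlie
i=3: L=golf, R=alpha=BASE -> take LEFT -> golf
i=4: L=india=BASE, R=charlie -> take RIGHT -> charlie
i=5: BASE=golf L=india R=charlie all differ -> CONFLICT

Answer: foxtrot
<<<<<<< LEFT
juliet
=======
echo
>>>>>>> RIGHT
charlie
golf
charlie
<<<<<<< LEFT
india
=======
charlie
>>>>>>> RIGHT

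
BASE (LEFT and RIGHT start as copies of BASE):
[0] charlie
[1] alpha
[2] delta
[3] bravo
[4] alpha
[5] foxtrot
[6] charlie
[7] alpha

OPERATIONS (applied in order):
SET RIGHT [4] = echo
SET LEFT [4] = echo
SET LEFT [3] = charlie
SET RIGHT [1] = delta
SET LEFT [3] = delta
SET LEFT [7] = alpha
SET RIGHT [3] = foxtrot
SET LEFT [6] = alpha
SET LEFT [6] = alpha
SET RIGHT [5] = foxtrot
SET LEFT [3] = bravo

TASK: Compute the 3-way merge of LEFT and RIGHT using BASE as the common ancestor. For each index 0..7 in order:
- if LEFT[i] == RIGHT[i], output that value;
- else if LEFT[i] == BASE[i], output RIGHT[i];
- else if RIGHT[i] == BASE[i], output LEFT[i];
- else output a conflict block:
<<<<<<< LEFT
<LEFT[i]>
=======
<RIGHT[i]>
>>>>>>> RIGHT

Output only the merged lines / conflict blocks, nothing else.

Final LEFT:  [charlie, alpha, delta, bravo, echo, foxtrot, alpha, alpha]
Final RIGHT: [charlie, delta, delta, foxtrot, echo, foxtrot, charlie, alpha]
i=0: L=charlie R=charlie -> agree -> charlie
i=1: L=alpha=BASE, R=delta -> take RIGHT -> delta
i=2: L=delta R=delta -> agree -> delta
i=3: L=bravo=BASE, R=foxtrot -> take RIGHT -> foxtrot
i=4: L=echo R=echo -> agree -> echo
i=5: L=foxtrot R=foxtrot -> agree -> foxtrot
i=6: L=alpha, R=charlie=BASE -> take LEFT -> alpha
i=7: L=alpha R=alpha -> agree -> alpha

Answer: charlie
delta
delta
foxtrot
echo
foxtrot
alpha
alpha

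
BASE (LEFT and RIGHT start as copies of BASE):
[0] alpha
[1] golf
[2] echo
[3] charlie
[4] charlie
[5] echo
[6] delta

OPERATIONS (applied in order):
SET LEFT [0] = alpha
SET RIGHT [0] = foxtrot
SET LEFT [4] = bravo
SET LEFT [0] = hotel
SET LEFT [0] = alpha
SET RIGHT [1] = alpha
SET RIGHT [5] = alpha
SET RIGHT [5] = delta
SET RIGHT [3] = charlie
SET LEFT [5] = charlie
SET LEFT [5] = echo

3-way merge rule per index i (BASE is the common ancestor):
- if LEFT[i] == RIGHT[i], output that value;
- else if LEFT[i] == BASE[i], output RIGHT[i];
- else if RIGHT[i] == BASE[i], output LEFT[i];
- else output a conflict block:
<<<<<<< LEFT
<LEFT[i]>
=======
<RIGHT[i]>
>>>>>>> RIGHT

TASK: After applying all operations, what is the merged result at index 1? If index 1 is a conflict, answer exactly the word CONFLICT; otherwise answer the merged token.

Final LEFT:  [alpha, golf, echo, charlie, bravo, echo, delta]
Final RIGHT: [foxtrot, alpha, echo, charlie, charlie, delta, delta]
i=0: L=alpha=BASE, R=foxtrot -> take RIGHT -> foxtrot
i=1: L=golf=BASE, R=alpha -> take RIGHT -> alpha
i=2: L=echo R=echo -> agree -> echo
i=3: L=charlie R=charlie -> agree -> charlie
i=4: L=bravo, R=charlie=BASE -> take LEFT -> bravo
i=5: L=echo=BASE, R=delta -> take RIGHT -> delta
i=6: L=delta R=delta -> agree -> delta
Index 1 -> alpha

Answer: alpha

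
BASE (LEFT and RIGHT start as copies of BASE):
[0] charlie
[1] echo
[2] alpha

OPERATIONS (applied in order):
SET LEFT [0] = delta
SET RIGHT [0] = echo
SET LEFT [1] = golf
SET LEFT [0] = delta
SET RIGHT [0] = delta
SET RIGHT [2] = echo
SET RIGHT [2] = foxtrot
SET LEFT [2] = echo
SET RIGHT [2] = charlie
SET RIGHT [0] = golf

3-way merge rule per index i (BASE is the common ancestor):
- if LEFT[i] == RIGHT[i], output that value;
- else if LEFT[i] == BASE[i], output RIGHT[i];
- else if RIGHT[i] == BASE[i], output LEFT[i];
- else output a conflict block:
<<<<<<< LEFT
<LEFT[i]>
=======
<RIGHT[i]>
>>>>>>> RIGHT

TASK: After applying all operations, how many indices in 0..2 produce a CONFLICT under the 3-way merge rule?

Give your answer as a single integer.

Answer: 2

Derivation:
Final LEFT:  [delta, golf, echo]
Final RIGHT: [golf, echo, charlie]
i=0: BASE=charlie L=delta R=golf all differ -> CONFLICT
i=1: L=golf, R=echo=BASE -> take LEFT -> golf
i=2: BASE=alpha L=echo R=charlie all differ -> CONFLICT
Conflict count: 2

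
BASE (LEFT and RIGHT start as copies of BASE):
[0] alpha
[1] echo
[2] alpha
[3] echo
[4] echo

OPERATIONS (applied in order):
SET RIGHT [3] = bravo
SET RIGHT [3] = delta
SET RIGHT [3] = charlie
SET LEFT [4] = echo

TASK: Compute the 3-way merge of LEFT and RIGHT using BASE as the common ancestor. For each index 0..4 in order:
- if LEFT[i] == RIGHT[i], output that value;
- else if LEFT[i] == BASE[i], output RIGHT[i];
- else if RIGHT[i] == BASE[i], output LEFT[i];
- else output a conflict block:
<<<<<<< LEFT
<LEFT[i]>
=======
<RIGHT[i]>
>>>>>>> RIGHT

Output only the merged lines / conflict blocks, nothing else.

Final LEFT:  [alpha, echo, alpha, echo, echo]
Final RIGHT: [alpha, echo, alpha, charlie, echo]
i=0: L=alpha R=alpha -> agree -> alpha
i=1: L=echo R=echo -> agree -> echo
i=2: L=alpha R=alpha -> agree -> alpha
i=3: L=echo=BASE, R=charlie -> take RIGHT -> charlie
i=4: L=echo R=echo -> agree -> echo

Answer: alpha
echo
alpha
charlie
echo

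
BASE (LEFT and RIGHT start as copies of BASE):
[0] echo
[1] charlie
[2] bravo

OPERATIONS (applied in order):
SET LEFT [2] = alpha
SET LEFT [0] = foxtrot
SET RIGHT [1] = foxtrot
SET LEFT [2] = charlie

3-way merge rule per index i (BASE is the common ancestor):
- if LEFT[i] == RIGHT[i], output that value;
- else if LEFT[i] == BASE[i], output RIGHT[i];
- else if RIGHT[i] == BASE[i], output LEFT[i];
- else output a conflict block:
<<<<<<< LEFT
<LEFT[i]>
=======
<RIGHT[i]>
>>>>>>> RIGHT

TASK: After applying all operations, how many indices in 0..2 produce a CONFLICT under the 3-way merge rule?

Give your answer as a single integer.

Answer: 0

Derivation:
Final LEFT:  [foxtrot, charlie, charlie]
Final RIGHT: [echo, foxtrot, bravo]
i=0: L=foxtrot, R=echo=BASE -> take LEFT -> foxtrot
i=1: L=charlie=BASE, R=foxtrot -> take RIGHT -> foxtrot
i=2: L=charlie, R=bravo=BASE -> take LEFT -> charlie
Conflict count: 0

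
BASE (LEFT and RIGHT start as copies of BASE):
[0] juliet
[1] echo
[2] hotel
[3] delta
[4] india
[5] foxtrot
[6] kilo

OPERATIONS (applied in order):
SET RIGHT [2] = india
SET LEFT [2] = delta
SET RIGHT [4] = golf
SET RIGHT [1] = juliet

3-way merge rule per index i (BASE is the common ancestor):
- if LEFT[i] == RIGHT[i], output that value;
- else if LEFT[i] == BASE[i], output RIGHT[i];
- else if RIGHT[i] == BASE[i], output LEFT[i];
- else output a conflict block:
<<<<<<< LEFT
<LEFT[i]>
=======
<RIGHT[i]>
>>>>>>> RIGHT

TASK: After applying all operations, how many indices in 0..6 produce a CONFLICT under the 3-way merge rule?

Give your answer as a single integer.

Final LEFT:  [juliet, echo, delta, delta, india, foxtrot, kilo]
Final RIGHT: [juliet, juliet, india, delta, golf, foxtrot, kilo]
i=0: L=juliet R=juliet -> agree -> juliet
i=1: L=echo=BASE, R=juliet -> take RIGHT -> juliet
i=2: BASE=hotel L=delta R=india all differ -> CONFLICT
i=3: L=delta R=delta -> agree -> delta
i=4: L=india=BASE, R=golf -> take RIGHT -> golf
i=5: L=foxtrot R=foxtrot -> agree -> foxtrot
i=6: L=kilo R=kilo -> agree -> kilo
Conflict count: 1

Answer: 1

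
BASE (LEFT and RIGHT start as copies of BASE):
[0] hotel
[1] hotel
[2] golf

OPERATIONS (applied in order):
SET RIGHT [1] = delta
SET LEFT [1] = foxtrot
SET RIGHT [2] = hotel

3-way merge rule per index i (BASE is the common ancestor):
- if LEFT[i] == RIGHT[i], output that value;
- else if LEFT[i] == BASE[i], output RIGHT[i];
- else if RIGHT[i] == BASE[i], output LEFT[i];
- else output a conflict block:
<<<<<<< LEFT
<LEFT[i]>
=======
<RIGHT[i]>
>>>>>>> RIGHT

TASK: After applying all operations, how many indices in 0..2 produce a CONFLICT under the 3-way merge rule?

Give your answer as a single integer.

Final LEFT:  [hotel, foxtrot, golf]
Final RIGHT: [hotel, delta, hotel]
i=0: L=hotel R=hotel -> agree -> hotel
i=1: BASE=hotel L=foxtrot R=delta all differ -> CONFLICT
i=2: L=golf=BASE, R=hotel -> take RIGHT -> hotel
Conflict count: 1

Answer: 1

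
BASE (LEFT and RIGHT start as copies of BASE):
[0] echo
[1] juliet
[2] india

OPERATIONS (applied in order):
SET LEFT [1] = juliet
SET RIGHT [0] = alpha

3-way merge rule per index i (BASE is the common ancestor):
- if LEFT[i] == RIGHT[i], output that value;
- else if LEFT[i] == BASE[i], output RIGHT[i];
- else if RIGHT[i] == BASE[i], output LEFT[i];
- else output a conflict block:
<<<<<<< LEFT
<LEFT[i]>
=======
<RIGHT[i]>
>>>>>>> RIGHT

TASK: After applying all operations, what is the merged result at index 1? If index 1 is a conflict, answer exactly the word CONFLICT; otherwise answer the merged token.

Answer: juliet

Derivation:
Final LEFT:  [echo, juliet, india]
Final RIGHT: [alpha, juliet, india]
i=0: L=echo=BASE, R=alpha -> take RIGHT -> alpha
i=1: L=juliet R=juliet -> agree -> juliet
i=2: L=india R=india -> agree -> india
Index 1 -> juliet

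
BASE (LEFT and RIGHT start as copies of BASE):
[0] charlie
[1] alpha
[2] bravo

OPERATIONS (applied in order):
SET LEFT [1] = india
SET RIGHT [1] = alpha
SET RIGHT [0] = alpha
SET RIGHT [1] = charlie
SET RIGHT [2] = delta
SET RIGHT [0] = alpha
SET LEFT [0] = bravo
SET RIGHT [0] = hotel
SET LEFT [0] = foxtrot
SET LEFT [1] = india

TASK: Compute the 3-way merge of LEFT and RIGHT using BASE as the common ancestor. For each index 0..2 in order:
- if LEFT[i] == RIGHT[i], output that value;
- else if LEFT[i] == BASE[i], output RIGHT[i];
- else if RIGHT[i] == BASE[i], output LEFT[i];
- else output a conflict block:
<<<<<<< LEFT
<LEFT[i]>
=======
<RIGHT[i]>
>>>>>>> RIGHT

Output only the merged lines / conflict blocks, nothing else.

Answer: <<<<<<< LEFT
foxtrot
=======
hotel
>>>>>>> RIGHT
<<<<<<< LEFT
india
=======
charlie
>>>>>>> RIGHT
delta

Derivation:
Final LEFT:  [foxtrot, india, bravo]
Final RIGHT: [hotel, charlie, delta]
i=0: BASE=charlie L=foxtrot R=hotel all differ -> CONFLICT
i=1: BASE=alpha L=india R=charlie all differ -> CONFLICT
i=2: L=bravo=BASE, R=delta -> take RIGHT -> delta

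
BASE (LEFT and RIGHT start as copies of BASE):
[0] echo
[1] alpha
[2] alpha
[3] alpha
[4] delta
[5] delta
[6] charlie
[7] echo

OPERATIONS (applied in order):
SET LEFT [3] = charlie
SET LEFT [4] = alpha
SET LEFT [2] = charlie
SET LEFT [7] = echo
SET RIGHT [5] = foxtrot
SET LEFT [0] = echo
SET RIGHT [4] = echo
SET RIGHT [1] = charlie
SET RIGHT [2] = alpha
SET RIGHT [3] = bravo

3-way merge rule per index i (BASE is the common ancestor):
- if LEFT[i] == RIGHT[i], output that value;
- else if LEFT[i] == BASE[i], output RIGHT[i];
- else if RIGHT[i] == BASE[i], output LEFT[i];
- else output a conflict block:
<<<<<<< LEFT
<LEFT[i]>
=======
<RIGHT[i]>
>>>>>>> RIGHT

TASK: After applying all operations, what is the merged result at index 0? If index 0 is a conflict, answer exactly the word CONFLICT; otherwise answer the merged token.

Answer: echo

Derivation:
Final LEFT:  [echo, alpha, charlie, charlie, alpha, delta, charlie, echo]
Final RIGHT: [echo, charlie, alpha, bravo, echo, foxtrot, charlie, echo]
i=0: L=echo R=echo -> agree -> echo
i=1: L=alpha=BASE, R=charlie -> take RIGHT -> charlie
i=2: L=charlie, R=alpha=BASE -> take LEFT -> charlie
i=3: BASE=alpha L=charlie R=bravo all differ -> CONFLICT
i=4: BASE=delta L=alpha R=echo all differ -> CONFLICT
i=5: L=delta=BASE, R=foxtrot -> take RIGHT -> foxtrot
i=6: L=charlie R=charlie -> agree -> charlie
i=7: L=echo R=echo -> agree -> echo
Index 0 -> echo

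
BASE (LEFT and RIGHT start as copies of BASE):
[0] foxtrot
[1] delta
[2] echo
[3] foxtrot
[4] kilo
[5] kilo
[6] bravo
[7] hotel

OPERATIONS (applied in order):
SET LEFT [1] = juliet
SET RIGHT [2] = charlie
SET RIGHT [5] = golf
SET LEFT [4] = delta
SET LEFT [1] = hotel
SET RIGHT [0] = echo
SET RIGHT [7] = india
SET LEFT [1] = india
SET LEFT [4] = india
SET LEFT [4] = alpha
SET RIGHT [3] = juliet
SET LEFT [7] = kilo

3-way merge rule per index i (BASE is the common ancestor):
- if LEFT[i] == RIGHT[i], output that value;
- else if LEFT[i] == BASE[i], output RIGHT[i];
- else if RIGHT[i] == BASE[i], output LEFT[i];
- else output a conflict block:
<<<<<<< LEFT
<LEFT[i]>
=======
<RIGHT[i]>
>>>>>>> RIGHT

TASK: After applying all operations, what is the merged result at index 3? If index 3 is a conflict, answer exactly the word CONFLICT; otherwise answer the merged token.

Final LEFT:  [foxtrot, india, echo, foxtrot, alpha, kilo, bravo, kilo]
Final RIGHT: [echo, delta, charlie, juliet, kilo, golf, bravo, india]
i=0: L=foxtrot=BASE, R=echo -> take RIGHT -> echo
i=1: L=india, R=delta=BASE -> take LEFT -> india
i=2: L=echo=BASE, R=charlie -> take RIGHT -> charlie
i=3: L=foxtrot=BASE, R=juliet -> take RIGHT -> juliet
i=4: L=alpha, R=kilo=BASE -> take LEFT -> alpha
i=5: L=kilo=BASE, R=golf -> take RIGHT -> golf
i=6: L=bravo R=bravo -> agree -> bravo
i=7: BASE=hotel L=kilo R=india all differ -> CONFLICT
Index 3 -> juliet

Answer: juliet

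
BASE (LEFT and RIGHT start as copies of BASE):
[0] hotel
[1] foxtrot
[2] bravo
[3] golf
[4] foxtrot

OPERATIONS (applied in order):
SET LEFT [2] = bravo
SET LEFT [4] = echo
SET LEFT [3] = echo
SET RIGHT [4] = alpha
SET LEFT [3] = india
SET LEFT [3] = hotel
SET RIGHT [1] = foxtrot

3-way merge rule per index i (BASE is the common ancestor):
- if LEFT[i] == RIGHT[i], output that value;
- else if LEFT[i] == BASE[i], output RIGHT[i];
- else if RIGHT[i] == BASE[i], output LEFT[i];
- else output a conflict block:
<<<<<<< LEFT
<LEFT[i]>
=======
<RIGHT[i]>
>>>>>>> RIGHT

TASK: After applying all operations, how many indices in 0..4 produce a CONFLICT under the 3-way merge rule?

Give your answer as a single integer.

Answer: 1

Derivation:
Final LEFT:  [hotel, foxtrot, bravo, hotel, echo]
Final RIGHT: [hotel, foxtrot, bravo, golf, alpha]
i=0: L=hotel R=hotel -> agree -> hotel
i=1: L=foxtrot R=foxtrot -> agree -> foxtrot
i=2: L=bravo R=bravo -> agree -> bravo
i=3: L=hotel, R=golf=BASE -> take LEFT -> hotel
i=4: BASE=foxtrot L=echo R=alpha all differ -> CONFLICT
Conflict count: 1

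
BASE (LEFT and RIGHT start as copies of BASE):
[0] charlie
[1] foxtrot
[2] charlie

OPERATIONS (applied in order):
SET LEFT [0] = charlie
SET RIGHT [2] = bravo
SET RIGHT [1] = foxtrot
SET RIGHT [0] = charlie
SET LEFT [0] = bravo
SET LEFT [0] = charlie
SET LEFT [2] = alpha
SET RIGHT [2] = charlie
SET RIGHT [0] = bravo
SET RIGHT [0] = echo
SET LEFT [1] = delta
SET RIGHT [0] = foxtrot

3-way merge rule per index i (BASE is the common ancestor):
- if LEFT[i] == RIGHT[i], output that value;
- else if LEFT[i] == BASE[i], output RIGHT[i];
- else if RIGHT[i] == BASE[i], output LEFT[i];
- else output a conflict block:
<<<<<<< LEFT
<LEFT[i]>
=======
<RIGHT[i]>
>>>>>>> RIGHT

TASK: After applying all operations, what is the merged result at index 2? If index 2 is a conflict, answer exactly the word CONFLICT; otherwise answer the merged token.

Final LEFT:  [charlie, delta, alpha]
Final RIGHT: [foxtrot, foxtrot, charlie]
i=0: L=charlie=BASE, R=foxtrot -> take RIGHT -> foxtrot
i=1: L=delta, R=foxtrot=BASE -> take LEFT -> delta
i=2: L=alpha, R=charlie=BASE -> take LEFT -> alpha
Index 2 -> alpha

Answer: alpha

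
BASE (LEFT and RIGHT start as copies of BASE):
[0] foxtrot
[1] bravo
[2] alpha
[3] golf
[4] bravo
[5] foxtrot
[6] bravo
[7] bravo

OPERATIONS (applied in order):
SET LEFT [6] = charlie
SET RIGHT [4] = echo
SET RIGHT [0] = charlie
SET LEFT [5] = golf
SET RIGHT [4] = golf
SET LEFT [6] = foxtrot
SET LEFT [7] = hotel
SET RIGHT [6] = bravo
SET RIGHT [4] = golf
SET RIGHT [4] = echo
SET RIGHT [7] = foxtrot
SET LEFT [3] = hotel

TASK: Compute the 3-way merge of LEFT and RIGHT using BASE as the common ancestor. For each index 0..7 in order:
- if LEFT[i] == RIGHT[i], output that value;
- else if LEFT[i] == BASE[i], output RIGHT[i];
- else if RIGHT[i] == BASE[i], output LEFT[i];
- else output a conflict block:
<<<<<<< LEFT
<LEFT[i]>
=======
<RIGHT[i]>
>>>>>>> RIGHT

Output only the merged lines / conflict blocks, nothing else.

Final LEFT:  [foxtrot, bravo, alpha, hotel, bravo, golf, foxtrot, hotel]
Final RIGHT: [charlie, bravo, alpha, golf, echo, foxtrot, bravo, foxtrot]
i=0: L=foxtrot=BASE, R=charlie -> take RIGHT -> charlie
i=1: L=bravo R=bravo -> agree -> bravo
i=2: L=alpha R=alpha -> agree -> alpha
i=3: L=hotel, R=golf=BASE -> take LEFT -> hotel
i=4: L=bravo=BASE, R=echo -> take RIGHT -> echo
i=5: L=golf, R=foxtrot=BASE -> take LEFT -> golf
i=6: L=foxtrot, R=bravo=BASE -> take LEFT -> foxtrot
i=7: BASE=bravo L=hotel R=foxtrot all differ -> CONFLICT

Answer: charlie
bravo
alpha
hotel
echo
golf
foxtrot
<<<<<<< LEFT
hotel
=======
foxtrot
>>>>>>> RIGHT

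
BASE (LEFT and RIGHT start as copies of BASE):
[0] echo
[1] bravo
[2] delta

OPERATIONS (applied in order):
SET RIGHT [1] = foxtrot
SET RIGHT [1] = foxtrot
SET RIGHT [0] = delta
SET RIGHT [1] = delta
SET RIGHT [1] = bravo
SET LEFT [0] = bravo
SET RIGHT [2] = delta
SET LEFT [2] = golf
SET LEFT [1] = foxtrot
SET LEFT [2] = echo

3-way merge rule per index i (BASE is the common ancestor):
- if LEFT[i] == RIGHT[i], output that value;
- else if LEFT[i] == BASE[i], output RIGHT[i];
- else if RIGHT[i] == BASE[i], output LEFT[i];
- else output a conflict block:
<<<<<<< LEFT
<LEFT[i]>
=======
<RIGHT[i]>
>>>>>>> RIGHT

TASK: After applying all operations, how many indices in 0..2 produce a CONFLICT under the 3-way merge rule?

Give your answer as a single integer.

Answer: 1

Derivation:
Final LEFT:  [bravo, foxtrot, echo]
Final RIGHT: [delta, bravo, delta]
i=0: BASE=echo L=bravo R=delta all differ -> CONFLICT
i=1: L=foxtrot, R=bravo=BASE -> take LEFT -> foxtrot
i=2: L=echo, R=delta=BASE -> take LEFT -> echo
Conflict count: 1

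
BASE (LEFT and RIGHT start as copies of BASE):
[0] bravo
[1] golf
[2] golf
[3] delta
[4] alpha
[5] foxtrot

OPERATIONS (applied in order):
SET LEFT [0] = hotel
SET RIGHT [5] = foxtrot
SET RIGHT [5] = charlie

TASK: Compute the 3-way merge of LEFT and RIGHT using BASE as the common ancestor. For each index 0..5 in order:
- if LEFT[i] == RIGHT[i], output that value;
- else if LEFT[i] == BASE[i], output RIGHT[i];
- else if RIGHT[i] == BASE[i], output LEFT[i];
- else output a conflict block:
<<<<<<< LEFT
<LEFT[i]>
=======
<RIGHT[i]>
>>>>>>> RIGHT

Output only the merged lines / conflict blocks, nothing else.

Answer: hotel
golf
golf
delta
alpha
charlie

Derivation:
Final LEFT:  [hotel, golf, golf, delta, alpha, foxtrot]
Final RIGHT: [bravo, golf, golf, delta, alpha, charlie]
i=0: L=hotel, R=bravo=BASE -> take LEFT -> hotel
i=1: L=golf R=golf -> agree -> golf
i=2: L=golf R=golf -> agree -> golf
i=3: L=delta R=delta -> agree -> delta
i=4: L=alpha R=alpha -> agree -> alpha
i=5: L=foxtrot=BASE, R=charlie -> take RIGHT -> charlie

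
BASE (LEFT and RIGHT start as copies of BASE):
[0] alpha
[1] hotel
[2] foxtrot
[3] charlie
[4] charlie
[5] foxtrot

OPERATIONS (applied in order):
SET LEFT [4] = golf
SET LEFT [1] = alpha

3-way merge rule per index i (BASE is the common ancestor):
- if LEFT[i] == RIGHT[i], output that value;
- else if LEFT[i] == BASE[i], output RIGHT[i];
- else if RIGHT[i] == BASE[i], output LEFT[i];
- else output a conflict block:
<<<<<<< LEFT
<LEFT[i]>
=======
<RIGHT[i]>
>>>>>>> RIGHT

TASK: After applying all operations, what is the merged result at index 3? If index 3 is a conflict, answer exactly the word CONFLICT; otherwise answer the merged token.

Final LEFT:  [alpha, alpha, foxtrot, charlie, golf, foxtrot]
Final RIGHT: [alpha, hotel, foxtrot, charlie, charlie, foxtrot]
i=0: L=alpha R=alpha -> agree -> alpha
i=1: L=alpha, R=hotel=BASE -> take LEFT -> alpha
i=2: L=foxtrot R=foxtrot -> agree -> foxtrot
i=3: L=charlie R=charlie -> agree -> charlie
i=4: L=golf, R=charlie=BASE -> take LEFT -> golf
i=5: L=foxtrot R=foxtrot -> agree -> foxtrot
Index 3 -> charlie

Answer: charlie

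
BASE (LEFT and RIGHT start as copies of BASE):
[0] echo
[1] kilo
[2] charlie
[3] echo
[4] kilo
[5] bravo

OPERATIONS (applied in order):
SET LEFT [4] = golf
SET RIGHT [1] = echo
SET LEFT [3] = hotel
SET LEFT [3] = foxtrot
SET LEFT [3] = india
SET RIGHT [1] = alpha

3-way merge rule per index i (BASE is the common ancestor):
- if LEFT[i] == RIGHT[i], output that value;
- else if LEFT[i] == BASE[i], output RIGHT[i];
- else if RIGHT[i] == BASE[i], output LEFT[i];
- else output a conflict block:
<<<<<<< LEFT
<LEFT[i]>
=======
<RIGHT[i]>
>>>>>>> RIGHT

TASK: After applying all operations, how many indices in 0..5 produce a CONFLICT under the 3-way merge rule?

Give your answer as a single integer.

Answer: 0

Derivation:
Final LEFT:  [echo, kilo, charlie, india, golf, bravo]
Final RIGHT: [echo, alpha, charlie, echo, kilo, bravo]
i=0: L=echo R=echo -> agree -> echo
i=1: L=kilo=BASE, R=alpha -> take RIGHT -> alpha
i=2: L=charlie R=charlie -> agree -> charlie
i=3: L=india, R=echo=BASE -> take LEFT -> india
i=4: L=golf, R=kilo=BASE -> take LEFT -> golf
i=5: L=bravo R=bravo -> agree -> bravo
Conflict count: 0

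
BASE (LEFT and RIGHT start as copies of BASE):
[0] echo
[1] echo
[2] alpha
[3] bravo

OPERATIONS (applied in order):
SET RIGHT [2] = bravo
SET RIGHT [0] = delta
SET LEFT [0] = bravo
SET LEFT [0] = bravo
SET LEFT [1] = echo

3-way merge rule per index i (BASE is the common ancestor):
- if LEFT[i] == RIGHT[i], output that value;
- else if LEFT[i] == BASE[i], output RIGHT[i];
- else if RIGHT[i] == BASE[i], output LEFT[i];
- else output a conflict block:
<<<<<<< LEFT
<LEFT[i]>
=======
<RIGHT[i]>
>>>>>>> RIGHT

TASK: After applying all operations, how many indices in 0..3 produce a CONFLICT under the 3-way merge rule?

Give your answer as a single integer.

Final LEFT:  [bravo, echo, alpha, bravo]
Final RIGHT: [delta, echo, bravo, bravo]
i=0: BASE=echo L=bravo R=delta all differ -> CONFLICT
i=1: L=echo R=echo -> agree -> echo
i=2: L=alpha=BASE, R=bravo -> take RIGHT -> bravo
i=3: L=bravo R=bravo -> agree -> bravo
Conflict count: 1

Answer: 1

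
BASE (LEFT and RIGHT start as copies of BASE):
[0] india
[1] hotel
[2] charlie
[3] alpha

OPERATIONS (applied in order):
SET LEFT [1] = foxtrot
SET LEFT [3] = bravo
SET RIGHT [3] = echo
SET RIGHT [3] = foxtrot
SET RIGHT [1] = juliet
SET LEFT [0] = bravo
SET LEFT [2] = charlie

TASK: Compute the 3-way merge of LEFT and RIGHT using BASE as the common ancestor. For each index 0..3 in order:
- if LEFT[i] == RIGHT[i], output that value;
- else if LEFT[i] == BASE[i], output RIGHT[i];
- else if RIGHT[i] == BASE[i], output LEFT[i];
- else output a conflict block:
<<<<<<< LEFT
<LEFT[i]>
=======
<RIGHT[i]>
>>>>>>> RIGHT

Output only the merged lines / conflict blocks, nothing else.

Answer: bravo
<<<<<<< LEFT
foxtrot
=======
juliet
>>>>>>> RIGHT
charlie
<<<<<<< LEFT
bravo
=======
foxtrot
>>>>>>> RIGHT

Derivation:
Final LEFT:  [bravo, foxtrot, charlie, bravo]
Final RIGHT: [india, juliet, charlie, foxtrot]
i=0: L=bravo, R=india=BASE -> take LEFT -> bravo
i=1: BASE=hotel L=foxtrot R=juliet all differ -> CONFLICT
i=2: L=charlie R=charlie -> agree -> charlie
i=3: BASE=alpha L=bravo R=foxtrot all differ -> CONFLICT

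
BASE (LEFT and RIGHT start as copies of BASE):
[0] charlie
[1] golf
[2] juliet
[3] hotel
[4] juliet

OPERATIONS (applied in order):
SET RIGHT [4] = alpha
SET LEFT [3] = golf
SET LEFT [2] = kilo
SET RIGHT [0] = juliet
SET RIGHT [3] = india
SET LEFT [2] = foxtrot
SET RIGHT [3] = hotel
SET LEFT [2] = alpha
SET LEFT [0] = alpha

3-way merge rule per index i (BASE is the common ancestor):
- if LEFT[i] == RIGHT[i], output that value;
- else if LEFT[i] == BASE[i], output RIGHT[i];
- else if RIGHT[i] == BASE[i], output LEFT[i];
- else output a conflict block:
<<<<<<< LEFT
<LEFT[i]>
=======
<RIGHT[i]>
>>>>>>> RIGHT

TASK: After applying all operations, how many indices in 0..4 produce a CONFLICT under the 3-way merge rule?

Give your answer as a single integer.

Answer: 1

Derivation:
Final LEFT:  [alpha, golf, alpha, golf, juliet]
Final RIGHT: [juliet, golf, juliet, hotel, alpha]
i=0: BASE=charlie L=alpha R=juliet all differ -> CONFLICT
i=1: L=golf R=golf -> agree -> golf
i=2: L=alpha, R=juliet=BASE -> take LEFT -> alpha
i=3: L=golf, R=hotel=BASE -> take LEFT -> golf
i=4: L=juliet=BASE, R=alpha -> take RIGHT -> alpha
Conflict count: 1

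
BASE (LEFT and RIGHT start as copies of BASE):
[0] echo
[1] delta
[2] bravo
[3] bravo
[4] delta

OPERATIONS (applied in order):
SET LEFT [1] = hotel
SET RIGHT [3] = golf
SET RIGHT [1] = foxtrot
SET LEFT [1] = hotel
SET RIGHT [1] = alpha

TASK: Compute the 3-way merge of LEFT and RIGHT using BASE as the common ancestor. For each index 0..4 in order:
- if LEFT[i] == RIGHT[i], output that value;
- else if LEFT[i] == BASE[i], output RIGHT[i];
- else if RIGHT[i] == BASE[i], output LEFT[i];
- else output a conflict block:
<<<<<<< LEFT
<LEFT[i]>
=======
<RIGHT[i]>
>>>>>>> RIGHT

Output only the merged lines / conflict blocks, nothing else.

Answer: echo
<<<<<<< LEFT
hotel
=======
alpha
>>>>>>> RIGHT
bravo
golf
delta

Derivation:
Final LEFT:  [echo, hotel, bravo, bravo, delta]
Final RIGHT: [echo, alpha, bravo, golf, delta]
i=0: L=echo R=echo -> agree -> echo
i=1: BASE=delta L=hotel R=alpha all differ -> CONFLICT
i=2: L=bravo R=bravo -> agree -> bravo
i=3: L=bravo=BASE, R=golf -> take RIGHT -> golf
i=4: L=delta R=delta -> agree -> delta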